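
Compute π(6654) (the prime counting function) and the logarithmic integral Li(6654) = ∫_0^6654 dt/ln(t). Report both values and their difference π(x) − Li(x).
π(6654) = 857;  Li(6654) ≈ 875.14;  π(x) − Li(x) ≈ -18.14.

Direct count of primes ≤ 6654 gives π(6654) = 857. Numerical evaluation of the logarithmic integral gives Li(6654) ≈ 875.14. The difference π(x) − Li(x) ≈ -18.14 is typically negative for small/moderate x (Li(x) overestimates), though Littlewood's theorem shows this sign changes infinitely often.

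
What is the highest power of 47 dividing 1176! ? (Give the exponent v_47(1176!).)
v_47(1176!) = 25

Legendre's formula: v_p(n!) = Σ_{k ≥ 1} ⌊n / p^k⌋. For p = 47, n = 1176, the terms are:
  ⌊1176/47^1⌋ = ⌊1176/47⌋ = 25
(the next term ⌊1176/47^2⌋ = 0, terminating the sum). Summing: v_47(1176!) = 25 = 25.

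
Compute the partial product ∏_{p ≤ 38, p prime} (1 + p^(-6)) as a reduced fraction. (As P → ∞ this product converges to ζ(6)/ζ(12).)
∏ = 1409064908372656074115629844532678533864664016937571914400/1385384845877129271600296064992669038424816672643778985121

The primes p ≤ 38 are [2, 3, 5, 7, 11, 13, 17, 19, 23, 29, 31, 37]. For each, (1 + 1/p^6) = (p^6 + 1)/p^6. Multiplying these fractions over p ∈ [2, 3, 5, 7, 11, 13, 17, 19, 23, 29, 31, 37] gives 1409064908372656074115629844532678533864664016937571914400/1385384845877129271600296064992669038424816672643778985121. (In the limit P → ∞ this tends to ζ(6)/ζ(12).)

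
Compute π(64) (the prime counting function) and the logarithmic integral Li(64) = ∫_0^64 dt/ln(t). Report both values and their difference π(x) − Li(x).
π(64) = 18;  Li(64) ≈ 21.93;  π(x) − Li(x) ≈ -3.93.

Direct count of primes ≤ 64 gives π(64) = 18. Numerical evaluation of the logarithmic integral gives Li(64) ≈ 21.93. The difference π(x) − Li(x) ≈ -3.93 is typically negative for small/moderate x (Li(x) overestimates), though Littlewood's theorem shows this sign changes infinitely often.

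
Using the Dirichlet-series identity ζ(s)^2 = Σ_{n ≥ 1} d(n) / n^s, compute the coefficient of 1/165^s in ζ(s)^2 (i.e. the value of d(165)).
d(165) = 8

ζ(s)^2 = (Σ 1/m^s)(Σ 1/k^s). The coefficient of 1/n^s in the product is the number of ordered pairs (m, k) with mk = n, which equals d(n). For n = 165, divisors are [1, 3, 5, 11, 15, 33, 55, 165], so d(165) = 8.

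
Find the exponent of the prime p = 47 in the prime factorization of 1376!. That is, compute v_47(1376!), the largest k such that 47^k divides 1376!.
v_47(1376!) = 29

Legendre's formula: v_p(n!) = Σ_{k ≥ 1} ⌊n / p^k⌋. For p = 47, n = 1376, the terms are:
  ⌊1376/47^1⌋ = ⌊1376/47⌋ = 29
(the next term ⌊1376/47^2⌋ = 0, terminating the sum). Summing: v_47(1376!) = 29 = 29.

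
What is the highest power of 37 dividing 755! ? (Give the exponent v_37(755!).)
v_37(755!) = 20

Legendre's formula: v_p(n!) = Σ_{k ≥ 1} ⌊n / p^k⌋. For p = 37, n = 755, the terms are:
  ⌊755/37^1⌋ = ⌊755/37⌋ = 20
(the next term ⌊755/37^2⌋ = 0, terminating the sum). Summing: v_37(755!) = 20 = 20.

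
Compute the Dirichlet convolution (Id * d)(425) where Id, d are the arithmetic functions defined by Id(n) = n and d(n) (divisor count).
(Id * d)(425) = 722

Divisors of 425: [1, 5, 17, 25, 85, 425]. For each d | 425:
  d = 1: Id(1) · d(425/1) = 1 · 6 = 6
  d = 5: Id(5) · d(425/5) = 5 · 4 = 20
  d = 17: Id(17) · d(425/17) = 17 · 3 = 51
  d = 25: Id(25) · d(425/25) = 25 · 2 = 50
  d = 85: Id(85) · d(425/85) = 85 · 2 = 170
  d = 425: Id(425) · d(425/425) = 425 · 1 = 425
Summing: (Id * d)(425) = 6 + 20 + 51 + 50 + 170 + 425 = 722.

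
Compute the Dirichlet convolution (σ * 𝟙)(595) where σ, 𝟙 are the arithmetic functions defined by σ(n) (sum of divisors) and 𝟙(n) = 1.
(σ * 𝟙)(595) = 1197

Divisors of 595: [1, 5, 7, 17, 35, 85, 119, 595]. For each d | 595:
  d = 1: σ(1) · 𝟙(595/1) = 1 · 1 = 1
  d = 5: σ(5) · 𝟙(595/5) = 6 · 1 = 6
  d = 7: σ(7) · 𝟙(595/7) = 8 · 1 = 8
  d = 17: σ(17) · 𝟙(595/17) = 18 · 1 = 18
  d = 35: σ(35) · 𝟙(595/35) = 48 · 1 = 48
  d = 85: σ(85) · 𝟙(595/85) = 108 · 1 = 108
  d = 119: σ(119) · 𝟙(595/119) = 144 · 1 = 144
  d = 595: σ(595) · 𝟙(595/595) = 864 · 1 = 864
Summing: (σ * 𝟙)(595) = 1 + 6 + 8 + 18 + 48 + 108 + 144 + 864 = 1197.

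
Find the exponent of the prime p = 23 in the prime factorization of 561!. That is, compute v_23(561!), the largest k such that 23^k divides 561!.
v_23(561!) = 25

Legendre's formula: v_p(n!) = Σ_{k ≥ 1} ⌊n / p^k⌋. For p = 23, n = 561, the terms are:
  ⌊561/23^1⌋ = ⌊561/23⌋ = 24
  ⌊561/23^2⌋ = ⌊561/529⌋ = 1
(the next term ⌊561/23^3⌋ = 0, terminating the sum). Summing: v_23(561!) = 24 + 1 = 25.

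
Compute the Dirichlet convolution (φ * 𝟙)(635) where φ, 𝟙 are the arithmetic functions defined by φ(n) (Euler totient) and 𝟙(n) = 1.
(φ * 𝟙)(635) = 635

Divisors of 635: [1, 5, 127, 635]. For each d | 635:
  d = 1: φ(1) · 𝟙(635/1) = 1 · 1 = 1
  d = 5: φ(5) · 𝟙(635/5) = 4 · 1 = 4
  d = 127: φ(127) · 𝟙(635/127) = 126 · 1 = 126
  d = 635: φ(635) · 𝟙(635/635) = 504 · 1 = 504
Summing: (φ * 𝟙)(635) = 1 + 4 + 126 + 504 = 635.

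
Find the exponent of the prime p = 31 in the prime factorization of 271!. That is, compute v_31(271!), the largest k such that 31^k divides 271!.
v_31(271!) = 8

Legendre's formula: v_p(n!) = Σ_{k ≥ 1} ⌊n / p^k⌋. For p = 31, n = 271, the terms are:
  ⌊271/31^1⌋ = ⌊271/31⌋ = 8
(the next term ⌊271/31^2⌋ = 0, terminating the sum). Summing: v_31(271!) = 8 = 8.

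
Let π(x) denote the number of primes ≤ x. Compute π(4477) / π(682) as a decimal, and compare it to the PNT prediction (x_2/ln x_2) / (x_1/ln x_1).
π(4477)/π(682) = 607/123 ≈ 4.9350;  PNT prediction ≈ 5.0952.

π(682) = 123 and π(4477) = 607, so π(4477)/π(682) ≈ 4.9350. The PNT-predicted ratio is (4477/ln(4477)) / (682/ln(682)) ≈ 5.0952. The two agree to within a few percent, as expected.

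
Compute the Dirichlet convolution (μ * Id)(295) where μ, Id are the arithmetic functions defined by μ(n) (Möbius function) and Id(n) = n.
(μ * Id)(295) = 232

Divisors of 295: [1, 5, 59, 295]. For each d | 295:
  d = 1: μ(1) · Id(295/1) = 1 · 295 = 295
  d = 5: μ(5) · Id(295/5) = -1 · 59 = -59
  d = 59: μ(59) · Id(295/59) = -1 · 5 = -5
  d = 295: μ(295) · Id(295/295) = 1 · 1 = 1
Summing: (μ * Id)(295) = 295 + -59 + -5 + 1 = 232.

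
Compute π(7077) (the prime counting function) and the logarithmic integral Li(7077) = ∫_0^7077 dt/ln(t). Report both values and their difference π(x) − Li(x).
π(7077) = 908;  Li(7077) ≈ 923.02;  π(x) − Li(x) ≈ -15.02.

Direct count of primes ≤ 7077 gives π(7077) = 908. Numerical evaluation of the logarithmic integral gives Li(7077) ≈ 923.02. The difference π(x) − Li(x) ≈ -15.02 is typically negative for small/moderate x (Li(x) overestimates), though Littlewood's theorem shows this sign changes infinitely often.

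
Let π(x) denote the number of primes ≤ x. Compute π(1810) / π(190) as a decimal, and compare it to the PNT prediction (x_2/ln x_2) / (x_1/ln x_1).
π(1810)/π(190) = 279/42 ≈ 6.6429;  PNT prediction ≈ 6.6637.

π(190) = 42 and π(1810) = 279, so π(1810)/π(190) ≈ 6.6429. The PNT-predicted ratio is (1810/ln(1810)) / (190/ln(190)) ≈ 6.6637. The two agree to within a few percent, as expected.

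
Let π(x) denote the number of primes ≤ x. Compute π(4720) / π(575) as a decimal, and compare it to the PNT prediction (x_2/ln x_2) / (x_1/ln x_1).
π(4720)/π(575) = 635/105 ≈ 6.0476;  PNT prediction ≈ 6.1659.

π(575) = 105 and π(4720) = 635, so π(4720)/π(575) ≈ 6.0476. The PNT-predicted ratio is (4720/ln(4720)) / (575/ln(575)) ≈ 6.1659. The two agree to within a few percent, as expected.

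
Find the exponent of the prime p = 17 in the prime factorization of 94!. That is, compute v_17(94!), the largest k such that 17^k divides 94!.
v_17(94!) = 5

Legendre's formula: v_p(n!) = Σ_{k ≥ 1} ⌊n / p^k⌋. For p = 17, n = 94, the terms are:
  ⌊94/17^1⌋ = ⌊94/17⌋ = 5
(the next term ⌊94/17^2⌋ = 0, terminating the sum). Summing: v_17(94!) = 5 = 5.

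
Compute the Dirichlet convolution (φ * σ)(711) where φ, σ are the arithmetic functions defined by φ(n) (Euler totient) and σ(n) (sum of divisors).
(φ * σ)(711) = 4266

Divisors of 711: [1, 3, 9, 79, 237, 711]. For each d | 711:
  d = 1: φ(1) · σ(711/1) = 1 · 1040 = 1040
  d = 3: φ(3) · σ(711/3) = 2 · 320 = 640
  d = 9: φ(9) · σ(711/9) = 6 · 80 = 480
  d = 79: φ(79) · σ(711/79) = 78 · 13 = 1014
  d = 237: φ(237) · σ(711/237) = 156 · 4 = 624
  d = 711: φ(711) · σ(711/711) = 468 · 1 = 468
Summing: (φ * σ)(711) = 1040 + 640 + 480 + 1014 + 624 + 468 = 4266.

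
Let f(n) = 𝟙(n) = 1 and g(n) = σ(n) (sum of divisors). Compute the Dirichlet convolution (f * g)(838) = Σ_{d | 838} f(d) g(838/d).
(𝟙 * σ)(838) = 1684

Divisors of 838: [1, 2, 419, 838]. For each d | 838:
  d = 1: 𝟙(1) · σ(838/1) = 1 · 1260 = 1260
  d = 2: 𝟙(2) · σ(838/2) = 1 · 420 = 420
  d = 419: 𝟙(419) · σ(838/419) = 1 · 3 = 3
  d = 838: 𝟙(838) · σ(838/838) = 1 · 1 = 1
Summing: (𝟙 * σ)(838) = 1260 + 420 + 3 + 1 = 1684.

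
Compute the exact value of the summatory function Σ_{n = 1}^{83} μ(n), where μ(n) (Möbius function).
Σ_{n ≤ 83} μ(n) = -4

Compute μ(n) for each 1 ≤ n ≤ 83: μ(1) = 1, μ(2) = -1, μ(3) = -1, μ(4) = 0, μ(5) = -1, μ(6) = 1, μ(7) = -1, μ(8) = 0, μ(9) = 0, μ(10) = 1, μ(11) = -1, μ(12) = 0, μ(13) = -1, μ(14) = 1, μ(15) = 1, μ(16) = 0, μ(17) = -1, μ(18) = 0, μ(19) = -1, μ(20) = 0, μ(21) = 1, μ(22) = 1, μ(23) = -1, μ(24) = 0, μ(25) = 0, μ(26) = 1, μ(27) = 0, μ(28) = 0, μ(29) = -1, μ(30) = -1, μ(31) = -1, μ(32) = 0, μ(33) = 1, μ(34) = 1, μ(35) = 1, μ(36) = 0, μ(37) = -1, μ(38) = 1, μ(39) = 1, μ(40) = 0, μ(41) = -1, μ(42) = -1, μ(43) = -1, μ(44) = 0, μ(45) = 0, μ(46) = 1, μ(47) = -1, μ(48) = 0, μ(49) = 0, μ(50) = 0, μ(51) = 1, μ(52) = 0, μ(53) = -1, μ(54) = 0, μ(55) = 1, μ(56) = 0, μ(57) = 1, μ(58) = 1, μ(59) = -1, μ(60) = 0, μ(61) = -1, μ(62) = 1, μ(63) = 0, μ(64) = 0, μ(65) = 1, μ(66) = -1, μ(67) = -1, μ(68) = 0, μ(69) = 1, μ(70) = -1, μ(71) = -1, μ(72) = 0, μ(73) = -1, μ(74) = 1, μ(75) = 0, μ(76) = 0, μ(77) = 1, μ(78) = -1, μ(79) = -1, μ(80) = 0, μ(81) = 0, μ(82) = 1, μ(83) = -1. Summing all 83 values: -4. (Mertens function M(x) = Σ_{n ≤ x} μ(n); on average M(x) should be small (PNT ⟺ M(x) = o(x)).)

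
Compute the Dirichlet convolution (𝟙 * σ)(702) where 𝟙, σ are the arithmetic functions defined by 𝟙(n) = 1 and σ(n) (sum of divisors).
(𝟙 * σ)(702) = 3480

Divisors of 702: [1, 2, 3, 6, 9, 13, 18, 26, 27, 39, 54, 78, 117, 234, 351, 702]. For each d | 702:
  d = 1: 𝟙(1) · σ(702/1) = 1 · 1680 = 1680
  d = 2: 𝟙(2) · σ(702/2) = 1 · 560 = 560
  d = 3: 𝟙(3) · σ(702/3) = 1 · 546 = 546
  d = 6: 𝟙(6) · σ(702/6) = 1 · 182 = 182
  d = 9: 𝟙(9) · σ(702/9) = 1 · 168 = 168
  d = 13: 𝟙(13) · σ(702/13) = 1 · 120 = 120
  d = 18: 𝟙(18) · σ(702/18) = 1 · 56 = 56
  d = 26: 𝟙(26) · σ(702/26) = 1 · 40 = 40
  d = 27: 𝟙(27) · σ(702/27) = 1 · 42 = 42
  d = 39: 𝟙(39) · σ(702/39) = 1 · 39 = 39
  d = 54: 𝟙(54) · σ(702/54) = 1 · 14 = 14
  d = 78: 𝟙(78) · σ(702/78) = 1 · 13 = 13
  d = 117: 𝟙(117) · σ(702/117) = 1 · 12 = 12
  d = 234: 𝟙(234) · σ(702/234) = 1 · 4 = 4
  d = 351: 𝟙(351) · σ(702/351) = 1 · 3 = 3
  d = 702: 𝟙(702) · σ(702/702) = 1 · 1 = 1
Summing: (𝟙 * σ)(702) = 1680 + 560 + 546 + 182 + 168 + 120 + 56 + 40 + 42 + 39 + 14 + 13 + 12 + 4 + 3 + 1 = 3480.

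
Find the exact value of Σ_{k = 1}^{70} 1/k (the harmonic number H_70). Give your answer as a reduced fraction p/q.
H_70 = 42535343474848157886823113473/8801320137209899102584580800

Direct summation: H_70 = 1 + 1/2 + ... + 1/70. The least common denominator is lcm(1, ..., 70) = 79211881234889091923261227200; over this denominator the numerator is 79211881234889091923261227200 + 39605940617444545961630613600 + 26403960411629697307753742400 + 19802970308722272980815306800 + 15842376246977818384652245440 + 13201980205814848653876871200 + 11315983033555584560465889600 + 9901485154361136490407653400 + 8801320137209899102584580800 + 7921188123488909192326122720 + 7201080112262644720296475200 + 6600990102907424326938435600 + 6093221633453007071020094400 + 5657991516777792280232944800 + 5280792082325939461550748480 + 4950742577180568245203826700 + 4659522425581711289603601600 + 4400660068604949551292290400 + 4169046380783636417013748800 + 3960594061744454596163061360 + 3771994344518528186821963200 + 3600540056131322360148237600 + 3443994836299525735793966400 + 3300495051453712163469217800 + 3168475249395563676930449088 + 3046610816726503535510047200 + 2933773379069966367528193600 + 2828995758388896140116472400 + 2731444180513416962871076800 + 2640396041162969730775374240 + 2555221975319002965266491200 + 2475371288590284122601913350 + 2400360037420881573432158400 + 2329761212790855644801800800 + 2263196606711116912093177920 + 2200330034302474775646145200 + 2140861654997002484412465600 + 2084523190391818208506874400 + 2031073877817669023673364800 + 1980297030872227298081530680 + 1931997103289977851786859200 + 1885997172259264093410981600 + 1842136772904397486587470400 + 1800270028065661180074118800 + 1760264027441979820516916160 + 1721997418149762867896983200 + 1685359175210406211133217600 + 1650247525726856081734608900 + 1616569004793654937209412800 + 1584237624697781838465224544 + 1553174141860570429867867200 + 1523305408363251767755023600 + 1494563796884699847608702400 + 1466886689534983183764096800 + 1440216022452528944059295040 + 1414497879194448070058236200 + 1389682126927878805671249600 + 1365722090256708481435538400 + 1342574258218459185140020800 + 1320198020581484865387687120 + 1298555430080149047922315200 + 1277610987659501482633245600 + 1257331448172842728940654400 + 1237685644295142061300956675 + 1218644326690601414204018880 + 1200180018710440786716079200 + 1182266884102822267511361600 + 1164880606395427822400900400 + 1147998278766508578597988800 + 1131598303355558456046588960 = 382818091273633420981408021257, so H_70 = 382818091273633420981408021257/79211881234889091923261227200; reducing by gcd(382818091273633420981408021257, 79211881234889091923261227200) = 9 gives 42535343474848157886823113473/8801320137209899102584580800 ≈ 4.83284. (The PNT-adjacent estimate ln(70) + γ ≈ 4.82571 matches within O(1/n).)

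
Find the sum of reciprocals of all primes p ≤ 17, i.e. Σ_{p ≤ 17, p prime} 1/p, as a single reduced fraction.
Σ 1/p = 716167/510510

π(17) = 7, so the primes ≤ 17 are [2, 3, 5, 7, 11, 13, 17]. Summing 1/p over these primes: 716167/510510 ≈ 1.4028. Mertens estimate ln ln(17) + 0.2615 ≈ 1.3029.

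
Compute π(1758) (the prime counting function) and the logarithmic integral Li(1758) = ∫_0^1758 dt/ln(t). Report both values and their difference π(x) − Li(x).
π(1758) = 273;  Li(1758) ≈ 282.70;  π(x) − Li(x) ≈ -9.70.

Direct count of primes ≤ 1758 gives π(1758) = 273. Numerical evaluation of the logarithmic integral gives Li(1758) ≈ 282.70. The difference π(x) − Li(x) ≈ -9.70 is typically negative for small/moderate x (Li(x) overestimates), though Littlewood's theorem shows this sign changes infinitely often.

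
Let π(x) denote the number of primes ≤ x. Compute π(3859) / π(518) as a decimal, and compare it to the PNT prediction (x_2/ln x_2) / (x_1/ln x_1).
π(3859)/π(518) = 535/97 ≈ 5.5155;  PNT prediction ≈ 5.6382.

π(518) = 97 and π(3859) = 535, so π(3859)/π(518) ≈ 5.5155. The PNT-predicted ratio is (3859/ln(3859)) / (518/ln(518)) ≈ 5.6382. The two agree to within a few percent, as expected.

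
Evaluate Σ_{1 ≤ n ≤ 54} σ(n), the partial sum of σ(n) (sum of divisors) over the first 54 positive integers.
Σ_{n ≤ 54} σ(n) = 2424

Compute σ(n) for each 1 ≤ n ≤ 54: σ(1) = 1, σ(2) = 3, σ(3) = 4, σ(4) = 7, σ(5) = 6, σ(6) = 12, σ(7) = 8, σ(8) = 15, σ(9) = 13, σ(10) = 18, σ(11) = 12, σ(12) = 28, σ(13) = 14, σ(14) = 24, σ(15) = 24, σ(16) = 31, σ(17) = 18, σ(18) = 39, σ(19) = 20, σ(20) = 42, σ(21) = 32, σ(22) = 36, σ(23) = 24, σ(24) = 60, σ(25) = 31, σ(26) = 42, σ(27) = 40, σ(28) = 56, σ(29) = 30, σ(30) = 72, σ(31) = 32, σ(32) = 63, σ(33) = 48, σ(34) = 54, σ(35) = 48, σ(36) = 91, σ(37) = 38, σ(38) = 60, σ(39) = 56, σ(40) = 90, σ(41) = 42, σ(42) = 96, σ(43) = 44, σ(44) = 84, σ(45) = 78, σ(46) = 72, σ(47) = 48, σ(48) = 124, σ(49) = 57, σ(50) = 93, σ(51) = 72, σ(52) = 98, σ(53) = 54, σ(54) = 120. Summing all 54 values: 2424. (Average order: Σ_{n ≤ x} σ(n) ~ (π²/12) x². For x = 54, (π²/12)·54² ≈ 2398.31.)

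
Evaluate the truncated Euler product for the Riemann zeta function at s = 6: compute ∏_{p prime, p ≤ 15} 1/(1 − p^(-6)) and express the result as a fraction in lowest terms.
∏ = 14388679339409375/14143390691632128

The primes p ≤ 15 are [2, 3, 5, 7, 11, 13]. For each prime, (1 − 1/p^6)^(-1) = p^6 / (p^6 − 1). The product is (1 − 1/2^6)^(-1), (1 − 1/3^6)^(-1), (1 − 1/5^6)^(-1), (1 − 1/7^6)^(-1), (1 − 1/11^6)^(-1), (1 − 1/13^6)^(-1) = ∏ p^6 / (p^6 − 1) = 14388679339409375/14143390691632128.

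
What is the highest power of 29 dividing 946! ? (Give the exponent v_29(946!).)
v_29(946!) = 33

Legendre's formula: v_p(n!) = Σ_{k ≥ 1} ⌊n / p^k⌋. For p = 29, n = 946, the terms are:
  ⌊946/29^1⌋ = ⌊946/29⌋ = 32
  ⌊946/29^2⌋ = ⌊946/841⌋ = 1
(the next term ⌊946/29^3⌋ = 0, terminating the sum). Summing: v_29(946!) = 32 + 1 = 33.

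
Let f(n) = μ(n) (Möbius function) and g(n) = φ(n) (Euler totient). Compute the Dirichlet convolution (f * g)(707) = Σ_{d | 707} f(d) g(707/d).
(μ * φ)(707) = 495

Divisors of 707: [1, 7, 101, 707]. For each d | 707:
  d = 1: μ(1) · φ(707/1) = 1 · 600 = 600
  d = 7: μ(7) · φ(707/7) = -1 · 100 = -100
  d = 101: μ(101) · φ(707/101) = -1 · 6 = -6
  d = 707: μ(707) · φ(707/707) = 1 · 1 = 1
Summing: (μ * φ)(707) = 600 + -100 + -6 + 1 = 495.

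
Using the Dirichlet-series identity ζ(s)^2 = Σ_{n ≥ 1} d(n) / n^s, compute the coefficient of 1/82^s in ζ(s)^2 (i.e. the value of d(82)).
d(82) = 4

ζ(s)^2 = (Σ 1/m^s)(Σ 1/k^s). The coefficient of 1/n^s in the product is the number of ordered pairs (m, k) with mk = n, which equals d(n). For n = 82, divisors are [1, 2, 41, 82], so d(82) = 4.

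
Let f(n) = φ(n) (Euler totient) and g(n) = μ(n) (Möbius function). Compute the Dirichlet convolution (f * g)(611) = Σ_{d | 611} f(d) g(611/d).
(φ * μ)(611) = 495

Divisors of 611: [1, 13, 47, 611]. For each d | 611:
  d = 1: φ(1) · μ(611/1) = 1 · 1 = 1
  d = 13: φ(13) · μ(611/13) = 12 · -1 = -12
  d = 47: φ(47) · μ(611/47) = 46 · -1 = -46
  d = 611: φ(611) · μ(611/611) = 552 · 1 = 552
Summing: (φ * μ)(611) = 1 + -12 + -46 + 552 = 495.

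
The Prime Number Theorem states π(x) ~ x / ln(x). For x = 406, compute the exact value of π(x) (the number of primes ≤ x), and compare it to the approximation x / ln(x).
π(406) = 79;  x/ln(x) ≈ 67.60;  relative error ≈ 14.44%.

Directly count primes up to 406: π(406) = 79. The PNT approximation gives 406/ln(406) ≈ 406/6.00635 ≈ 67.60. Relative error (π(x) − x/ln(x)) / π(x) ≈ 14.44%; the approximation is known to undercount slightly (Li(x) is a better estimate).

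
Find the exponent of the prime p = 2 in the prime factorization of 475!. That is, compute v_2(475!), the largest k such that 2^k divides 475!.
v_2(475!) = 468

Legendre's formula: v_p(n!) = Σ_{k ≥ 1} ⌊n / p^k⌋. For p = 2, n = 475, the terms are:
  ⌊475/2^1⌋ = ⌊475/2⌋ = 237
  ⌊475/2^2⌋ = ⌊475/4⌋ = 118
  ⌊475/2^3⌋ = ⌊475/8⌋ = 59
  ⌊475/2^4⌋ = ⌊475/16⌋ = 29
  ⌊475/2^5⌋ = ⌊475/32⌋ = 14
  ⌊475/2^6⌋ = ⌊475/64⌋ = 7
  ⌊475/2^7⌋ = ⌊475/128⌋ = 3
  ⌊475/2^8⌋ = ⌊475/256⌋ = 1
(the next term ⌊475/2^9⌋ = 0, terminating the sum). Summing: v_2(475!) = 237 + 118 + 59 + 29 + 14 + 7 + 3 + 1 = 468.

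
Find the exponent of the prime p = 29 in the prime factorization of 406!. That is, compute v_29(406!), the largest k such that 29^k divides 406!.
v_29(406!) = 14

Legendre's formula: v_p(n!) = Σ_{k ≥ 1} ⌊n / p^k⌋. For p = 29, n = 406, the terms are:
  ⌊406/29^1⌋ = ⌊406/29⌋ = 14
(the next term ⌊406/29^2⌋ = 0, terminating the sum). Summing: v_29(406!) = 14 = 14.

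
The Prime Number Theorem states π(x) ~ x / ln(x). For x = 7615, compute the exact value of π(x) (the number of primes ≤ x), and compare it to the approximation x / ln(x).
π(7615) = 967;  x/ln(x) ≈ 851.99;  relative error ≈ 11.89%.

Directly count primes up to 7615: π(7615) = 967. The PNT approximation gives 7615/ln(7615) ≈ 7615/8.93788 ≈ 851.99. Relative error (π(x) − x/ln(x)) / π(x) ≈ 11.89%; the approximation is known to undercount slightly (Li(x) is a better estimate).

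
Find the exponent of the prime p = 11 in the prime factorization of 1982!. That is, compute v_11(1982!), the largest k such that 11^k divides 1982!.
v_11(1982!) = 197

Legendre's formula: v_p(n!) = Σ_{k ≥ 1} ⌊n / p^k⌋. For p = 11, n = 1982, the terms are:
  ⌊1982/11^1⌋ = ⌊1982/11⌋ = 180
  ⌊1982/11^2⌋ = ⌊1982/121⌋ = 16
  ⌊1982/11^3⌋ = ⌊1982/1331⌋ = 1
(the next term ⌊1982/11^4⌋ = 0, terminating the sum). Summing: v_11(1982!) = 180 + 16 + 1 = 197.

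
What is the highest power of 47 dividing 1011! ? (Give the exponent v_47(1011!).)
v_47(1011!) = 21

Legendre's formula: v_p(n!) = Σ_{k ≥ 1} ⌊n / p^k⌋. For p = 47, n = 1011, the terms are:
  ⌊1011/47^1⌋ = ⌊1011/47⌋ = 21
(the next term ⌊1011/47^2⌋ = 0, terminating the sum). Summing: v_47(1011!) = 21 = 21.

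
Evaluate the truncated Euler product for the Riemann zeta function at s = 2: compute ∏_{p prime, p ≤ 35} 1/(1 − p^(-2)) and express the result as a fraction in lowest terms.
∏ = 82920037520482019/50722704772300800

The primes p ≤ 35 are [2, 3, 5, 7, 11, 13, 17, 19, 23, 29, 31]. For each prime, (1 − 1/p^2)^(-1) = p^2 / (p^2 − 1). The product is (1 − 1/2^2)^(-1), (1 − 1/3^2)^(-1), (1 − 1/5^2)^(-1), (1 − 1/7^2)^(-1), (1 − 1/11^2)^(-1), (1 − 1/13^2)^(-1), (1 − 1/17^2)^(-1), (1 − 1/19^2)^(-1), (1 − 1/23^2)^(-1), (1 − 1/29^2)^(-1), (1 − 1/31^2)^(-1) = ∏ p^2 / (p^2 − 1) = 82920037520482019/50722704772300800.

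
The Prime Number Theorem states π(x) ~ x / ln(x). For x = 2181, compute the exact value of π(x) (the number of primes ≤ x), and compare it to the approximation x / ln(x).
π(2181) = 327;  x/ln(x) ≈ 283.71;  relative error ≈ 13.24%.

Directly count primes up to 2181: π(2181) = 327. The PNT approximation gives 2181/ln(2181) ≈ 2181/7.68754 ≈ 283.71. Relative error (π(x) − x/ln(x)) / π(x) ≈ 13.24%; the approximation is known to undercount slightly (Li(x) is a better estimate).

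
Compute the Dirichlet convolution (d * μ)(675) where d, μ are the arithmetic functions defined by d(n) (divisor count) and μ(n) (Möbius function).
(d * μ)(675) = 1

Divisors of 675: [1, 3, 5, 9, 15, 25, 27, 45, 75, 135, 225, 675]. For each d | 675:
  d = 1: d(1) · μ(675/1) = 1 · 0 = 0
  d = 3: d(3) · μ(675/3) = 2 · 0 = 0
  d = 5: d(5) · μ(675/5) = 2 · 0 = 0
  d = 9: d(9) · μ(675/9) = 3 · 0 = 0
  d = 15: d(15) · μ(675/15) = 4 · 0 = 0
  d = 25: d(25) · μ(675/25) = 3 · 0 = 0
  d = 27: d(27) · μ(675/27) = 4 · 0 = 0
  d = 45: d(45) · μ(675/45) = 6 · 1 = 6
  d = 75: d(75) · μ(675/75) = 6 · 0 = 0
  d = 135: d(135) · μ(675/135) = 8 · -1 = -8
  d = 225: d(225) · μ(675/225) = 9 · -1 = -9
  d = 675: d(675) · μ(675/675) = 12 · 1 = 12
Summing: (d * μ)(675) = 0 + 0 + 0 + 0 + 0 + 0 + 0 + 6 + 0 + -8 + -9 + 12 = 1.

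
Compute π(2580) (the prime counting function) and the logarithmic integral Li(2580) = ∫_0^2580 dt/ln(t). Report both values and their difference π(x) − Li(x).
π(2580) = 376;  Li(2580) ≈ 389.81;  π(x) − Li(x) ≈ -13.81.

Direct count of primes ≤ 2580 gives π(2580) = 376. Numerical evaluation of the logarithmic integral gives Li(2580) ≈ 389.81. The difference π(x) − Li(x) ≈ -13.81 is typically negative for small/moderate x (Li(x) overestimates), though Littlewood's theorem shows this sign changes infinitely often.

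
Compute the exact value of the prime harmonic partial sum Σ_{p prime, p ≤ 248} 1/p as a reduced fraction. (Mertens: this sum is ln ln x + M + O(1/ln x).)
Σ 1/p = 506873196134241441348690763593294873492730445394823722837469097176314709804649267964680634478659521/256041159035492609053110100510385311995538591998443060216114576417920917800321526504084465112487730

π(248) = 53, so the primes ≤ 248 are [2, 3, 5, 7, 11, 13, 17, 19, 23, 29, 31, 37, 41, 43, 47, 53, 59, 61, 67, 71, 73, 79, 83, 89, 97, 101, 103, 107, 109, 113, 127, 131, 137, 139, 149, 151, 157, 163, 167, 173, 179, 181, 191, 193, 197, 199, 211, 223, 227, 229, 233, 239, 241]. Summing 1/p over these primes: 506873196134241441348690763593294873492730445394823722837469097176314709804649267964680634478659521/256041159035492609053110100510385311995538591998443060216114576417920917800321526504084465112487730 ≈ 1.9797. Mertens estimate ln ln(248) + 0.2615 ≈ 1.9687.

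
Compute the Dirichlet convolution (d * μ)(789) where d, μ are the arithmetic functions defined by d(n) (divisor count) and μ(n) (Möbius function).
(d * μ)(789) = 1

Divisors of 789: [1, 3, 263, 789]. For each d | 789:
  d = 1: d(1) · μ(789/1) = 1 · 1 = 1
  d = 3: d(3) · μ(789/3) = 2 · -1 = -2
  d = 263: d(263) · μ(789/263) = 2 · -1 = -2
  d = 789: d(789) · μ(789/789) = 4 · 1 = 4
Summing: (d * μ)(789) = 1 + -2 + -2 + 4 = 1.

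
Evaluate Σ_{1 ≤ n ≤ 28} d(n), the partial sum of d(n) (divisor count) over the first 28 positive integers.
Σ_{n ≤ 28} d(n) = 101

Compute d(n) for each 1 ≤ n ≤ 28: d(1) = 1, d(2) = 2, d(3) = 2, d(4) = 3, d(5) = 2, d(6) = 4, d(7) = 2, d(8) = 4, d(9) = 3, d(10) = 4, d(11) = 2, d(12) = 6, d(13) = 2, d(14) = 4, d(15) = 4, d(16) = 5, d(17) = 2, d(18) = 6, d(19) = 2, d(20) = 6, d(21) = 4, d(22) = 4, d(23) = 2, d(24) = 8, d(25) = 3, d(26) = 4, d(27) = 4, d(28) = 6. Summing all 28 values: 101. (Dirichlet's divisor formula: Σ_{n ≤ x} d(n) = x ln(x) + (2γ − 1) x + O(√x). For x = 28, the asymptotic estimate is ≈ 97.63.)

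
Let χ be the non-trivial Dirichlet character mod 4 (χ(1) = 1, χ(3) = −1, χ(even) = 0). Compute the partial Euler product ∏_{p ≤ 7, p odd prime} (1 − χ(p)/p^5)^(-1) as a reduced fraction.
∏ = 12762815625/12811998848

The odd primes p ≤ 7 are [3, 5, 7]. For each, χ(p) = 1 if p ≡ 1 mod 4, χ(p) = −1 if p ≡ 3 mod 4. Taking (1 − χ(p)/p^5)^(-1) = p^5/(p^5 − χ(p)): (1 − (-1)/3^5)^(-1) · (1 − (1)/5^5)^(-1) · (1 − (-1)/7^5)^(-1) = 12762815625/12811998848.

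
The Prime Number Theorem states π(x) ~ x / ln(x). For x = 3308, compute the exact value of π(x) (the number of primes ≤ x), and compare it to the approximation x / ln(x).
π(3308) = 465;  x/ln(x) ≈ 408.19;  relative error ≈ 12.22%.

Directly count primes up to 3308: π(3308) = 465. The PNT approximation gives 3308/ln(3308) ≈ 3308/8.10410 ≈ 408.19. Relative error (π(x) − x/ln(x)) / π(x) ≈ 12.22%; the approximation is known to undercount slightly (Li(x) is a better estimate).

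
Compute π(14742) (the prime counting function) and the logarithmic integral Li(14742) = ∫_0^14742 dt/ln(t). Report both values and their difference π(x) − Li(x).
π(14742) = 1726;  Li(14742) ≈ 1749.77;  π(x) − Li(x) ≈ -23.77.

Direct count of primes ≤ 14742 gives π(14742) = 1726. Numerical evaluation of the logarithmic integral gives Li(14742) ≈ 1749.77. The difference π(x) − Li(x) ≈ -23.77 is typically negative for small/moderate x (Li(x) overestimates), though Littlewood's theorem shows this sign changes infinitely often.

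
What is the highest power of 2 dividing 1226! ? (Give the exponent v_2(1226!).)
v_2(1226!) = 1221

Legendre's formula: v_p(n!) = Σ_{k ≥ 1} ⌊n / p^k⌋. For p = 2, n = 1226, the terms are:
  ⌊1226/2^1⌋ = ⌊1226/2⌋ = 613
  ⌊1226/2^2⌋ = ⌊1226/4⌋ = 306
  ⌊1226/2^3⌋ = ⌊1226/8⌋ = 153
  ⌊1226/2^4⌋ = ⌊1226/16⌋ = 76
  ⌊1226/2^5⌋ = ⌊1226/32⌋ = 38
  ⌊1226/2^6⌋ = ⌊1226/64⌋ = 19
  ⌊1226/2^7⌋ = ⌊1226/128⌋ = 9
  ⌊1226/2^8⌋ = ⌊1226/256⌋ = 4
  ⌊1226/2^9⌋ = ⌊1226/512⌋ = 2
  ⌊1226/2^10⌋ = ⌊1226/1024⌋ = 1
(the next term ⌊1226/2^11⌋ = 0, terminating the sum). Summing: v_2(1226!) = 613 + 306 + 153 + 76 + 38 + 19 + 9 + 4 + 2 + 1 = 1221.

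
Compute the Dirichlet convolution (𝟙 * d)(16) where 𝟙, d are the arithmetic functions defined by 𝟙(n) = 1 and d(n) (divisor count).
(𝟙 * d)(16) = 15

Divisors of 16: [1, 2, 4, 8, 16]. For each d | 16:
  d = 1: 𝟙(1) · d(16/1) = 1 · 5 = 5
  d = 2: 𝟙(2) · d(16/2) = 1 · 4 = 4
  d = 4: 𝟙(4) · d(16/4) = 1 · 3 = 3
  d = 8: 𝟙(8) · d(16/8) = 1 · 2 = 2
  d = 16: 𝟙(16) · d(16/16) = 1 · 1 = 1
Summing: (𝟙 * d)(16) = 5 + 4 + 3 + 2 + 1 = 15.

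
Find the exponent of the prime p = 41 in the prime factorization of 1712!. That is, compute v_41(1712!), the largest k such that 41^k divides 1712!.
v_41(1712!) = 42

Legendre's formula: v_p(n!) = Σ_{k ≥ 1} ⌊n / p^k⌋. For p = 41, n = 1712, the terms are:
  ⌊1712/41^1⌋ = ⌊1712/41⌋ = 41
  ⌊1712/41^2⌋ = ⌊1712/1681⌋ = 1
(the next term ⌊1712/41^3⌋ = 0, terminating the sum). Summing: v_41(1712!) = 41 + 1 = 42.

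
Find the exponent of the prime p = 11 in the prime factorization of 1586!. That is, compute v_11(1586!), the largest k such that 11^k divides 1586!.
v_11(1586!) = 158

Legendre's formula: v_p(n!) = Σ_{k ≥ 1} ⌊n / p^k⌋. For p = 11, n = 1586, the terms are:
  ⌊1586/11^1⌋ = ⌊1586/11⌋ = 144
  ⌊1586/11^2⌋ = ⌊1586/121⌋ = 13
  ⌊1586/11^3⌋ = ⌊1586/1331⌋ = 1
(the next term ⌊1586/11^4⌋ = 0, terminating the sum). Summing: v_11(1586!) = 144 + 13 + 1 = 158.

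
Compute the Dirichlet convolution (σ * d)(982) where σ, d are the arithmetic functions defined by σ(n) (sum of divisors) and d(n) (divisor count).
(σ * d)(982) = 2470

Divisors of 982: [1, 2, 491, 982]. For each d | 982:
  d = 1: σ(1) · d(982/1) = 1 · 4 = 4
  d = 2: σ(2) · d(982/2) = 3 · 2 = 6
  d = 491: σ(491) · d(982/491) = 492 · 2 = 984
  d = 982: σ(982) · d(982/982) = 1476 · 1 = 1476
Summing: (σ * d)(982) = 4 + 6 + 984 + 1476 = 2470.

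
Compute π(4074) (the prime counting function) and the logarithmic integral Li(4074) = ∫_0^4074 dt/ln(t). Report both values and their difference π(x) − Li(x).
π(4074) = 561;  Li(4074) ≈ 574.28;  π(x) − Li(x) ≈ -13.28.

Direct count of primes ≤ 4074 gives π(4074) = 561. Numerical evaluation of the logarithmic integral gives Li(4074) ≈ 574.28. The difference π(x) − Li(x) ≈ -13.28 is typically negative for small/moderate x (Li(x) overestimates), though Littlewood's theorem shows this sign changes infinitely often.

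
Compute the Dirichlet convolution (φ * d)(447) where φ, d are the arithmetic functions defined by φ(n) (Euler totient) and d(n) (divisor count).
(φ * d)(447) = 600

Divisors of 447: [1, 3, 149, 447]. For each d | 447:
  d = 1: φ(1) · d(447/1) = 1 · 4 = 4
  d = 3: φ(3) · d(447/3) = 2 · 2 = 4
  d = 149: φ(149) · d(447/149) = 148 · 2 = 296
  d = 447: φ(447) · d(447/447) = 296 · 1 = 296
Summing: (φ * d)(447) = 4 + 4 + 296 + 296 = 600.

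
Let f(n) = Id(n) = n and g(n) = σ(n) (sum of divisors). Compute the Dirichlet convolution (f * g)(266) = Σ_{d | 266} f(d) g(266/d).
(Id * σ)(266) = 2925

Divisors of 266: [1, 2, 7, 14, 19, 38, 133, 266]. For each d | 266:
  d = 1: Id(1) · σ(266/1) = 1 · 480 = 480
  d = 2: Id(2) · σ(266/2) = 2 · 160 = 320
  d = 7: Id(7) · σ(266/7) = 7 · 60 = 420
  d = 14: Id(14) · σ(266/14) = 14 · 20 = 280
  d = 19: Id(19) · σ(266/19) = 19 · 24 = 456
  d = 38: Id(38) · σ(266/38) = 38 · 8 = 304
  d = 133: Id(133) · σ(266/133) = 133 · 3 = 399
  d = 266: Id(266) · σ(266/266) = 266 · 1 = 266
Summing: (Id * σ)(266) = 480 + 320 + 420 + 280 + 456 + 304 + 399 + 266 = 2925.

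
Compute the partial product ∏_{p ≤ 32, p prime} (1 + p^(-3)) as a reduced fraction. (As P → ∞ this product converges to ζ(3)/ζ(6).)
∏ = 123276368443014873612288/104343309932640260237195

The primes p ≤ 32 are [2, 3, 5, 7, 11, 13, 17, 19, 23, 29, 31]. For each, (1 + 1/p^3) = (p^3 + 1)/p^3. Multiplying these fractions over p ∈ [2, 3, 5, 7, 11, 13, 17, 19, 23, 29, 31] gives 123276368443014873612288/104343309932640260237195. (In the limit P → ∞ this tends to ζ(3)/ζ(6).)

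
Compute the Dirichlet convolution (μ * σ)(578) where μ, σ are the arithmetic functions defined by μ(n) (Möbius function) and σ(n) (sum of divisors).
(μ * σ)(578) = 578

Divisors of 578: [1, 2, 17, 34, 289, 578]. For each d | 578:
  d = 1: μ(1) · σ(578/1) = 1 · 921 = 921
  d = 2: μ(2) · σ(578/2) = -1 · 307 = -307
  d = 17: μ(17) · σ(578/17) = -1 · 54 = -54
  d = 34: μ(34) · σ(578/34) = 1 · 18 = 18
  d = 289: μ(289) · σ(578/289) = 0 · 3 = 0
  d = 578: μ(578) · σ(578/578) = 0 · 1 = 0
Summing: (μ * σ)(578) = 921 + -307 + -54 + 18 + 0 + 0 = 578.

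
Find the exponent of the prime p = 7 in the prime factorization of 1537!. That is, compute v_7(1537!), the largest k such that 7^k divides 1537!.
v_7(1537!) = 254

Legendre's formula: v_p(n!) = Σ_{k ≥ 1} ⌊n / p^k⌋. For p = 7, n = 1537, the terms are:
  ⌊1537/7^1⌋ = ⌊1537/7⌋ = 219
  ⌊1537/7^2⌋ = ⌊1537/49⌋ = 31
  ⌊1537/7^3⌋ = ⌊1537/343⌋ = 4
(the next term ⌊1537/7^4⌋ = 0, terminating the sum). Summing: v_7(1537!) = 219 + 31 + 4 = 254.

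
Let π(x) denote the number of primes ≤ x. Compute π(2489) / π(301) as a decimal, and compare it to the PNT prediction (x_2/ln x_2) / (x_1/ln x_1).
π(2489)/π(301) = 367/62 ≈ 5.9194;  PNT prediction ≈ 6.0352.

π(301) = 62 and π(2489) = 367, so π(2489)/π(301) ≈ 5.9194. The PNT-predicted ratio is (2489/ln(2489)) / (301/ln(301)) ≈ 6.0352. The two agree to within a few percent, as expected.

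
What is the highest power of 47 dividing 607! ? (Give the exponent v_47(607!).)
v_47(607!) = 12

Legendre's formula: v_p(n!) = Σ_{k ≥ 1} ⌊n / p^k⌋. For p = 47, n = 607, the terms are:
  ⌊607/47^1⌋ = ⌊607/47⌋ = 12
(the next term ⌊607/47^2⌋ = 0, terminating the sum). Summing: v_47(607!) = 12 = 12.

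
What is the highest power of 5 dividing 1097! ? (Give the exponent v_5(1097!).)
v_5(1097!) = 271

Legendre's formula: v_p(n!) = Σ_{k ≥ 1} ⌊n / p^k⌋. For p = 5, n = 1097, the terms are:
  ⌊1097/5^1⌋ = ⌊1097/5⌋ = 219
  ⌊1097/5^2⌋ = ⌊1097/25⌋ = 43
  ⌊1097/5^3⌋ = ⌊1097/125⌋ = 8
  ⌊1097/5^4⌋ = ⌊1097/625⌋ = 1
(the next term ⌊1097/5^5⌋ = 0, terminating the sum). Summing: v_5(1097!) = 219 + 43 + 8 + 1 = 271.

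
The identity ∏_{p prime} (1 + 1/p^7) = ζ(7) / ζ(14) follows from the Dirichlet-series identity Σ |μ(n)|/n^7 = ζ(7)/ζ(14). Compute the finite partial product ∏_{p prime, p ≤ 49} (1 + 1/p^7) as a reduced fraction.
∏ = 263853992248183929955588067841649958807762565359040660091503223132247928290282626850939575242745161896165376/261685269908462752626449098337825267072687203746267710284915637456014619560925349129829845059340019784340625

The primes p ≤ 49 are [2, 3, 5, 7, 11, 13, 17, 19, 23, 29, 31, 37, 41, 43, 47]. For each, (1 + 1/p^7) = (p^7 + 1)/p^7. Multiplying these fractions over p ∈ [2, 3, 5, 7, 11, 13, 17, 19, 23, 29, 31, 37, 41, 43, 47] gives 263853992248183929955588067841649958807762565359040660091503223132247928290282626850939575242745161896165376/261685269908462752626449098337825267072687203746267710284915637456014619560925349129829845059340019784340625. (In the limit P → ∞ this tends to ζ(7)/ζ(14).)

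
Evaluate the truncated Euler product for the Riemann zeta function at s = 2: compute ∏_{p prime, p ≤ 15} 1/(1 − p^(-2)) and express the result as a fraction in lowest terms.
∏ = 715715/442368

The primes p ≤ 15 are [2, 3, 5, 7, 11, 13]. For each prime, (1 − 1/p^2)^(-1) = p^2 / (p^2 − 1). The product is (1 − 1/2^2)^(-1), (1 − 1/3^2)^(-1), (1 − 1/5^2)^(-1), (1 − 1/7^2)^(-1), (1 − 1/11^2)^(-1), (1 − 1/13^2)^(-1) = ∏ p^2 / (p^2 − 1) = 715715/442368.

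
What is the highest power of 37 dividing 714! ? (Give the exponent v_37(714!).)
v_37(714!) = 19

Legendre's formula: v_p(n!) = Σ_{k ≥ 1} ⌊n / p^k⌋. For p = 37, n = 714, the terms are:
  ⌊714/37^1⌋ = ⌊714/37⌋ = 19
(the next term ⌊714/37^2⌋ = 0, terminating the sum). Summing: v_37(714!) = 19 = 19.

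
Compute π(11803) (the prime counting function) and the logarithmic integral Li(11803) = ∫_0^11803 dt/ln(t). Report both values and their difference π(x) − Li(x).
π(11803) = 1414;  Li(11803) ≈ 1440.11;  π(x) − Li(x) ≈ -26.11.

Direct count of primes ≤ 11803 gives π(11803) = 1414. Numerical evaluation of the logarithmic integral gives Li(11803) ≈ 1440.11. The difference π(x) − Li(x) ≈ -26.11 is typically negative for small/moderate x (Li(x) overestimates), though Littlewood's theorem shows this sign changes infinitely often.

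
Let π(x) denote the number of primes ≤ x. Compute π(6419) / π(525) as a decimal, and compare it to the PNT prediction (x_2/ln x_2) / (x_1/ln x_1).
π(6419)/π(525) = 834/99 ≈ 8.4242;  PNT prediction ≈ 8.7351.

π(525) = 99 and π(6419) = 834, so π(6419)/π(525) ≈ 8.4242. The PNT-predicted ratio is (6419/ln(6419)) / (525/ln(525)) ≈ 8.7351. The two agree to within a few percent, as expected.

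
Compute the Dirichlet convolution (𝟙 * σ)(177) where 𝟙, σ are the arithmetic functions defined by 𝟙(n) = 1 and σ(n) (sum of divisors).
(𝟙 * σ)(177) = 305

Divisors of 177: [1, 3, 59, 177]. For each d | 177:
  d = 1: 𝟙(1) · σ(177/1) = 1 · 240 = 240
  d = 3: 𝟙(3) · σ(177/3) = 1 · 60 = 60
  d = 59: 𝟙(59) · σ(177/59) = 1 · 4 = 4
  d = 177: 𝟙(177) · σ(177/177) = 1 · 1 = 1
Summing: (𝟙 * σ)(177) = 240 + 60 + 4 + 1 = 305.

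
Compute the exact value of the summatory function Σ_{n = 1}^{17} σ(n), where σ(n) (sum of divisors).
Σ_{n ≤ 17} σ(n) = 238

Compute σ(n) for each 1 ≤ n ≤ 17: σ(1) = 1, σ(2) = 3, σ(3) = 4, σ(4) = 7, σ(5) = 6, σ(6) = 12, σ(7) = 8, σ(8) = 15, σ(9) = 13, σ(10) = 18, σ(11) = 12, σ(12) = 28, σ(13) = 14, σ(14) = 24, σ(15) = 24, σ(16) = 31, σ(17) = 18. Summing all 17 values: 238. (Average order: Σ_{n ≤ x} σ(n) ~ (π²/12) x². For x = 17, (π²/12)·17² ≈ 237.69.)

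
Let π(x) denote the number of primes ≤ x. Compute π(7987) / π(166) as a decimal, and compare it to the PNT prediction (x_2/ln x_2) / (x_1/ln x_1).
π(7987)/π(166) = 1006/38 ≈ 26.4737;  PNT prediction ≈ 27.3728.

π(166) = 38 and π(7987) = 1006, so π(7987)/π(166) ≈ 26.4737. The PNT-predicted ratio is (7987/ln(7987)) / (166/ln(166)) ≈ 27.3728. The two agree to within a few percent, as expected.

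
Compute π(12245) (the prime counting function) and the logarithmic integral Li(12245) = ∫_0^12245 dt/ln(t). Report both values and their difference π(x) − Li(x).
π(12245) = 1463;  Li(12245) ≈ 1487.16;  π(x) − Li(x) ≈ -24.16.

Direct count of primes ≤ 12245 gives π(12245) = 1463. Numerical evaluation of the logarithmic integral gives Li(12245) ≈ 1487.16. The difference π(x) − Li(x) ≈ -24.16 is typically negative for small/moderate x (Li(x) overestimates), though Littlewood's theorem shows this sign changes infinitely often.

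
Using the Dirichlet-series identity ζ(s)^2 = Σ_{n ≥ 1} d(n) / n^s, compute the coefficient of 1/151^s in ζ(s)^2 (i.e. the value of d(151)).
d(151) = 2

ζ(s)^2 = (Σ 1/m^s)(Σ 1/k^s). The coefficient of 1/n^s in the product is the number of ordered pairs (m, k) with mk = n, which equals d(n). For n = 151, divisors are [1, 151], so d(151) = 2.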